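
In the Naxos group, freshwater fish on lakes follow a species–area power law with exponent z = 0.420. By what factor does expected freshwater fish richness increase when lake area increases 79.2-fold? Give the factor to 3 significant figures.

6.27

S₂/S₁ = (A₂/A₁)^z = 79.2^0.42
ln(S₂/S₁) = 0.42 × ln 79.2 = 0.42 × 4.3720 = 1.8362
S₂/S₁ = e^1.8362 ≈ 6.273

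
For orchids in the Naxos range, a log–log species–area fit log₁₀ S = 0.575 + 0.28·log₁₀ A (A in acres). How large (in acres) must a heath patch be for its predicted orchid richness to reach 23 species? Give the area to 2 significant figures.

650 acres

23 = 3.758 × A^0.28  ⇒  A^0.28 = 23/3.758 = 6.12
ln A = ln(6.12) / 0.28 = 1.8115 / 0.28 = 6.4697
A = e^6.4697 ≈ 645.3 acres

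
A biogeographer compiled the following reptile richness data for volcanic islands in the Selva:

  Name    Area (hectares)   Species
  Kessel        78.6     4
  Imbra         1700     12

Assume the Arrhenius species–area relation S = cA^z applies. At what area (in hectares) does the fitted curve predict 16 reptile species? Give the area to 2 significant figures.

3800 hectares

z = ln(12/4) / ln(1700/78.6) = 1.0986 / 3.0740 = 0.3574
c = 4 / 78.6^0.3574 = 4 / 4.758 = 0.8407
A = (16/0.8407)^(1/0.3574) ⇒ ln A = ln(19.03)/0.3574 = 8.2433
A = e^8.2433 ≈ 3802 hectares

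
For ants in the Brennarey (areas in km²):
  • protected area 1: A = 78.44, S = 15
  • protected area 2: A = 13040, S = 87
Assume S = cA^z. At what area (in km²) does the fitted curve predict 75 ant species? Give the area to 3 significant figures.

8470 km²

z = ln(87/15) / ln(13040/78.44) = 1.7579 / 5.1134 = 0.3438
c = 15 / 78.44^0.3438 = 15 / 4.48 = 3.348
A = (75/3.348)^(1/0.3438) ⇒ ln A = ln(22.4)/0.3438 = 9.0440
A = e^9.0440 ≈ 8468 km²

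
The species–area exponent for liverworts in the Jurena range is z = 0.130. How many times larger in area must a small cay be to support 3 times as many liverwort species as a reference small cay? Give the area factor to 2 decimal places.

(A₂/A₁)^0.13 = 3, so A₂/A₁ = 3^(1/0.13) = 3^7.692
ln(A₂/A₁) = ln 3 / 0.13 = 1.0986 / 0.13 = 8.4509
A₂/A₁ = e^8.4509 ≈ 4679

4679.11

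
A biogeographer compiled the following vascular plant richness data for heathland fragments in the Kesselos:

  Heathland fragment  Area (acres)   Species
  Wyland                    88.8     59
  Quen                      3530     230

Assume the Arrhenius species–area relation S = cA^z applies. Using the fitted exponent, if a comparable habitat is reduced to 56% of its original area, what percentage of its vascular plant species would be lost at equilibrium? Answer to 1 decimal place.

z = ln(230/59) / ln(3530/88.8) = 1.3605 / 3.6827 = 0.3694
S_new/S_old = (A_new/A_old)^z = 0.56^0.3694 = exp(0.3694 × -0.5798) = 0.8072
Fraction lost = 1 − 0.8072 = 0.1928

19.3%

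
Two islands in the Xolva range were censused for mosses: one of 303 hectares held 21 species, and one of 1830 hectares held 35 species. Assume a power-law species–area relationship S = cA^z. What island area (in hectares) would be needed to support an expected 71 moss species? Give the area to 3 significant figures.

z = ln(35/21) / ln(1830/303) = 0.5108 / 1.7983 = 0.2841
c = 21 / 303^0.2841 = 21 / 5.068 = 4.143
A = (71/4.143)^(1/0.2841) ⇒ ln A = ln(17.14)/0.2841 = 10.0022
A = e^10.0022 ≈ 22075 hectares

22100 hectares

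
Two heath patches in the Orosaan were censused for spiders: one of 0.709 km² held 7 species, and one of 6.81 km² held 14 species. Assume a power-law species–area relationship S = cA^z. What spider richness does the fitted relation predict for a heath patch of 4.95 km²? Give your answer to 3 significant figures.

z = ln(14/7) / ln(6.81/0.709) = 0.6931 / 2.2623 = 0.3064
c = 7 / 0.709^0.3064 = 7 / 0.9 = 7.778
S₃ = 7.778 × 4.95^0.3064 = 7.778 × 1.632 ≈ 12.7

12.7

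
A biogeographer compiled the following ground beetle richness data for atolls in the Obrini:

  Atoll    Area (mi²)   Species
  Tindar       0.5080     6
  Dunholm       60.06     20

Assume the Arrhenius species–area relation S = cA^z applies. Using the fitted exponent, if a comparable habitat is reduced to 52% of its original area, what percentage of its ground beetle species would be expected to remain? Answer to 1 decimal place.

84.8%

z = ln(20/6) / ln(60.06/0.508) = 1.2040 / 4.7726 = 0.2523
S_new/S_old = (A_new/A_old)^z = 0.52^0.2523 = exp(0.2523 × -0.6539) = 0.8479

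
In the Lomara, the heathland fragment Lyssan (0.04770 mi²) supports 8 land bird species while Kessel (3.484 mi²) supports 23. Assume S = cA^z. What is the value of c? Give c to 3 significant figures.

z = ln(S₂/S₁) / ln(A₂/A₁) = ln(23/8) / ln(3.484/0.0477) = 1.0561 / 4.2910 = 0.2461
c = S₁ / A₁^z = 8 / 0.0477^0.2461 = 8 / 0.4729 = 16.92

16.9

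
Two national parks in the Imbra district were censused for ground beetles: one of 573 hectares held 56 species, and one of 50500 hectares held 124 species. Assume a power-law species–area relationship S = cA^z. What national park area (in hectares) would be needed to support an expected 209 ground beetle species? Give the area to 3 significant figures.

957000 hectares

z = ln(124/56) / ln(50500/573) = 0.7949 / 4.4788 = 0.1775
c = 56 / 573^0.1775 = 56 / 3.087 = 18.14
A = (209/18.14)^(1/0.1775) ⇒ ln A = ln(11.52)/0.1775 = 13.7711
A = e^13.7711 ≈ 956571 hectares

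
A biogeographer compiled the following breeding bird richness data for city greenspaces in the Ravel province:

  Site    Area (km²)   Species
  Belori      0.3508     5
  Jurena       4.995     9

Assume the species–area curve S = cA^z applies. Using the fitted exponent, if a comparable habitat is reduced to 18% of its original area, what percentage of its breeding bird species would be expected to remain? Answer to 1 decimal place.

68.4%

z = ln(9/5) / ln(4.995/0.3508) = 0.5878 / 2.6560 = 0.2213
S_new/S_old = (A_new/A_old)^z = 0.18^0.2213 = exp(0.2213 × -1.7148) = 0.6842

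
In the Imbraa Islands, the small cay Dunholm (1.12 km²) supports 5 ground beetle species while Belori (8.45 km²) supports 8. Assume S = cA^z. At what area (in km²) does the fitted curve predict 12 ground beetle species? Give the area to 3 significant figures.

z = ln(8/5) / ln(8.45/1.12) = 0.4700 / 2.0208 = 0.2326
c = 5 / 1.12^0.2326 = 5 / 1.027 = 4.87
A = (12/4.87)^(1/0.2326) ⇒ ln A = ln(2.464)/0.2326 = 3.8775
A = e^3.8775 ≈ 48.3 km²

48.3 km²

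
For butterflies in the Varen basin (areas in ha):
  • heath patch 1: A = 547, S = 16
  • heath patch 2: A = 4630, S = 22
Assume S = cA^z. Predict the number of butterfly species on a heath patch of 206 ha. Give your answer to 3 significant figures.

13.8

z = ln(22/16) / ln(4630/547) = 0.3185 / 2.1359 = 0.1491
c = 16 / 547^0.1491 = 16 / 2.56 = 6.25
S₃ = 6.25 × 206^0.1491 = 6.25 × 2.213 ≈ 13.83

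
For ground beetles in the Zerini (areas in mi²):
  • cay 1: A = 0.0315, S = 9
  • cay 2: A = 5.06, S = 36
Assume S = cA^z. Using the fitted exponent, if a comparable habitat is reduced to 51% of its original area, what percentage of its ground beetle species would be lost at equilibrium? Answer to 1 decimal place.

16.8%

z = ln(36/9) / ln(5.06/0.0315) = 1.3863 / 5.0791 = 0.2729
S_new/S_old = (A_new/A_old)^z = 0.51^0.2729 = exp(0.2729 × -0.6733) = 0.8321
Fraction lost = 1 − 0.8321 = 0.1679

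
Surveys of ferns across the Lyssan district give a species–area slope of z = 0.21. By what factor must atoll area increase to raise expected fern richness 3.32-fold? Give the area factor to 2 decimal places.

(A₂/A₁)^0.21 = 3.32, so A₂/A₁ = 3.32^(1/0.21) = 3.32^4.762
ln(A₂/A₁) = ln 3.32 / 0.21 = 1.2000 / 0.21 = 5.7141
A₂/A₁ = e^5.7141 ≈ 303.1

303.12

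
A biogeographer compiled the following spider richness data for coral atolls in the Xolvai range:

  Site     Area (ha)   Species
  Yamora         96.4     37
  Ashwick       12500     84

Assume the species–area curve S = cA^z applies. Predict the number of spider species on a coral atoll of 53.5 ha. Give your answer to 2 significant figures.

z = ln(84/37) / ln(12500/96.4) = 0.8199 / 4.8650 = 0.1685
c = 37 / 96.4^0.1685 = 37 / 2.16 = 17.13
S₃ = 17.13 × 53.5^0.1685 = 17.13 × 1.956 ≈ 33.5

34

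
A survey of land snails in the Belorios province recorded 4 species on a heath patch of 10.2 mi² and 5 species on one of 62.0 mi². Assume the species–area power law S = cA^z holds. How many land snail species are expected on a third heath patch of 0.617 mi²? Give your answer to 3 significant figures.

2.83

z = ln(5/4) / ln(62/10.2) = 0.2231 / 1.8047 = 0.1236
c = 4 / 10.2^0.1236 = 4 / 1.333 = 3.002
S₃ = 3.002 × 0.617^0.1236 = 3.002 × 0.942 ≈ 2.828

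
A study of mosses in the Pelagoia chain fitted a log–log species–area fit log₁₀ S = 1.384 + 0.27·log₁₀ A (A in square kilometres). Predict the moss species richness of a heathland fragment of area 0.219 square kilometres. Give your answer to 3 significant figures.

16.1

S = 24.21 × 0.219^0.27 = 24.21 × 0.6636 ≈ 16.07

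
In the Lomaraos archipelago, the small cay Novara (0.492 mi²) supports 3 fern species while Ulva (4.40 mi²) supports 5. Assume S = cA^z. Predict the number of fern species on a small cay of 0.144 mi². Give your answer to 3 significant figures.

2.25

z = ln(5/3) / ln(4.4/0.492) = 0.5108 / 2.1909 = 0.2332
c = 3 / 0.492^0.2332 = 3 / 0.8476 = 3.54
S₃ = 3.54 × 0.144^0.2332 = 3.54 × 0.6364 ≈ 2.253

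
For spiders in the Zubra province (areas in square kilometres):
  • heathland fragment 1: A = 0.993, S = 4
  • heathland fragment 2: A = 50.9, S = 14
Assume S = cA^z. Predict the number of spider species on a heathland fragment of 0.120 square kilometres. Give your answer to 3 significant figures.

2.04

z = ln(14/4) / ln(50.9/0.993) = 1.2528 / 3.9369 = 0.3182
c = 4 / 0.993^0.3182 = 4 / 0.9978 = 4.009
S₃ = 4.009 × 0.12^0.3182 = 4.009 × 0.5093 ≈ 2.042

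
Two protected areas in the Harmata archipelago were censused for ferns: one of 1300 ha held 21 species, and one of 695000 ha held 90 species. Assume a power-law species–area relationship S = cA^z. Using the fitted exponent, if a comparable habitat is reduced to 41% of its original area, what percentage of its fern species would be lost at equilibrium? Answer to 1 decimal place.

18.7%

z = ln(90/21) / ln(695000/1300) = 1.4553 / 6.2815 = 0.2317
S_new/S_old = (A_new/A_old)^z = 0.41^0.2317 = exp(0.2317 × -0.8916) = 0.8134
Fraction lost = 1 − 0.8134 = 0.1866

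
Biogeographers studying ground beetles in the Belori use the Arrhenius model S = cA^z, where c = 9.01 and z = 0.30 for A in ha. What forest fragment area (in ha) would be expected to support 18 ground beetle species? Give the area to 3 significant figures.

10.0 ha

18 = 9.01 × A^0.3  ⇒  A^0.3 = 18/9.01 = 1.998
ln A = ln(1.998) / 0.3 = 0.6920 / 0.3 = 2.3068
A = e^2.3068 ≈ 10.04 ha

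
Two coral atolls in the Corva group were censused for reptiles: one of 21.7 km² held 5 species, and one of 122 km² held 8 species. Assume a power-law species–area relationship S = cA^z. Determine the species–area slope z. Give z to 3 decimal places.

0.272

Taking logs: ln S = ln c + z ln A, so z = (ln S₂ − ln S₁)/(ln A₂ − ln A₁).
z = ln(8/5) / ln(122/21.7) = ln(1.6) / ln(5.622) = 0.4700 / 1.7267 = 0.2722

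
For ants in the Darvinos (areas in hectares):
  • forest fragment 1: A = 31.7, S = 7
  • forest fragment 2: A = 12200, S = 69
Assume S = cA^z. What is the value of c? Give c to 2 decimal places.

z = ln(S₂/S₁) / ln(A₂/A₁) = ln(69/7) / ln(12200/31.7) = 2.2882 / 5.9529 = 0.3844
c = S₁ / A₁^z = 7 / 31.7^0.3844 = 7 / 3.776 = 1.854

1.85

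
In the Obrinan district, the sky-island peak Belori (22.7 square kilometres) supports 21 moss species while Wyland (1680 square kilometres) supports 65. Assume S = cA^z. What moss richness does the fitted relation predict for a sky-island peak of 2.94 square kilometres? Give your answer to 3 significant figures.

z = ln(65/21) / ln(1680/22.7) = 1.1299 / 4.3042 = 0.2625
c = 21 / 22.7^0.2625 = 21 / 2.27 = 9.252
S₃ = 9.252 × 2.94^0.2625 = 9.252 × 1.327 ≈ 12.28

12.3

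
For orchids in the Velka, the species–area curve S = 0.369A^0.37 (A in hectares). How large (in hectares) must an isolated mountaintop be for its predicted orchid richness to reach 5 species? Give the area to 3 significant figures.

1150 hectares

5 = 0.369 × A^0.37  ⇒  A^0.37 = 5/0.369 = 13.55
ln A = ln(13.55) / 0.37 = 2.6064 / 0.37 = 7.0443
A = e^7.0443 ≈ 1146 hectares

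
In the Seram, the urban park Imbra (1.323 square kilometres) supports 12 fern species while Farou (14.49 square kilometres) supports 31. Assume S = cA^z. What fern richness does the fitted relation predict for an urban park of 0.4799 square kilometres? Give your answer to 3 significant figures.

z = ln(31/12) / ln(14.49/1.323) = 0.9491 / 2.3936 = 0.3965
c = 12 / 1.323^0.3965 = 12 / 1.117 = 10.74
S₃ = 10.74 × 0.4799^0.3965 = 10.74 × 0.7474 ≈ 8.027

8.03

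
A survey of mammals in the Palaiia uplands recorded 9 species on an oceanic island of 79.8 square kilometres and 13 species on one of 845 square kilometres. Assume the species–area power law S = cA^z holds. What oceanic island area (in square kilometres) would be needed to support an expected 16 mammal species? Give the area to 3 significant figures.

z = ln(13/9) / ln(845/79.8) = 0.3677 / 2.3598 = 0.1558
c = 9 / 79.8^0.1558 = 9 / 1.979 = 4.548
A = (16/4.548)^(1/0.1558) ⇒ ln A = ln(3.518)/0.1558 = 8.0718
A = e^8.0718 ≈ 3203 square kilometres

3200 square kilometres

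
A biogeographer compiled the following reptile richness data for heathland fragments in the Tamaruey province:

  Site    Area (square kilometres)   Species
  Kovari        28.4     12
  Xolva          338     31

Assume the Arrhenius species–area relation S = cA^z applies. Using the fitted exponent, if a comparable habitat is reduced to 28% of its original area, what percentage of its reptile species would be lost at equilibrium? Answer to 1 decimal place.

z = ln(31/12) / ln(338/28.4) = 0.9491 / 2.4767 = 0.3832
S_new/S_old = (A_new/A_old)^z = 0.28^0.3832 = exp(0.3832 × -1.2730) = 0.614
Fraction lost = 1 − 0.614 = 0.386

38.6%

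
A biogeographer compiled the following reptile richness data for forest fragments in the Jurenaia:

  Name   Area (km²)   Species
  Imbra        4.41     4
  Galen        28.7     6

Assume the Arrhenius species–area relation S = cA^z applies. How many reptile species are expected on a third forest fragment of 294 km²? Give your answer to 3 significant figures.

9.93

z = ln(6/4) / ln(28.7/4.41) = 0.4055 / 1.8730 = 0.2165
c = 4 / 4.41^0.2165 = 4 / 1.379 = 2.901
S₃ = 2.901 × 294^0.2165 = 2.901 × 3.422 ≈ 9.929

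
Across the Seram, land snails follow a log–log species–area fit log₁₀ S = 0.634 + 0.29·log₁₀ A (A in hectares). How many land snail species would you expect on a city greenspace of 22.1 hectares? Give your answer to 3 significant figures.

10.6

S = 4.305 × 22.1^0.29 = 4.305 × 2.454 ≈ 10.57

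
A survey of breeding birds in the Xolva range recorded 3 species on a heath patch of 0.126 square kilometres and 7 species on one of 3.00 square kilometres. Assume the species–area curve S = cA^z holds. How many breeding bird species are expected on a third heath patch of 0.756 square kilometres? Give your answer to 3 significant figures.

z = ln(7/3) / ln(3/0.126) = 0.8473 / 3.1701 = 0.2673
c = 3 / 0.126^0.2673 = 3 / 0.5748 = 5.219
S₃ = 5.219 × 0.756^0.2673 = 5.219 × 0.928 ≈ 4.843

4.84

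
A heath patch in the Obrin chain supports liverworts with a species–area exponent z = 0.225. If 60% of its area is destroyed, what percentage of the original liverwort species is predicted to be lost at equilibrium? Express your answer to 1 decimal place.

18.6%

S_new/S_old = (A_new/A_old)^z = 0.4^0.225
= exp(0.225 × ln 0.4) = exp(0.225 × -0.9163) = exp(-0.2062) ≈ 0.8137
Fraction lost = 1 − 0.8137 = 0.1863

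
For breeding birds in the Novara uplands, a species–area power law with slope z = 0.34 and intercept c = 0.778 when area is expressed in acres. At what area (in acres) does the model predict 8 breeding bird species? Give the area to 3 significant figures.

948 acres

8 = 0.778 × A^0.34  ⇒  A^0.34 = 8/0.778 = 10.28
ln A = ln(10.28) / 0.34 = 2.3305 / 0.34 = 6.8543
A = e^6.8543 ≈ 948 acres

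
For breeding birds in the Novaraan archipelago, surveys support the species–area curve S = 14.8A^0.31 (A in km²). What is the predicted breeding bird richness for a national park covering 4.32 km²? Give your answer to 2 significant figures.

S = 14.8 × 4.32^0.31 = 14.8 × 1.574 ≈ 23.29

23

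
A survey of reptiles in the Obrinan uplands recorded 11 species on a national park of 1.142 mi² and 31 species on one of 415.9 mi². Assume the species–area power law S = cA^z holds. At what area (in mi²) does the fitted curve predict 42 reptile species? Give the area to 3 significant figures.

z = ln(31/11) / ln(415.9/1.142) = 1.0361 / 5.8977 = 0.1757
c = 11 / 1.142^0.1757 = 11 / 1.024 = 10.75
A = (42/10.75)^(1/0.1757) ⇒ ln A = ln(3.908)/0.1757 = 7.7591
A = e^7.7591 ≈ 2343 mi²

2340 mi²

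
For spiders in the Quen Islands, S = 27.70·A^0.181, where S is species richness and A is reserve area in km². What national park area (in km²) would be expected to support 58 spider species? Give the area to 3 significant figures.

59.3 km²

58 = 27.7 × A^0.181  ⇒  A^0.181 = 58/27.7 = 2.094
ln A = ln(2.094) / 0.181 = 0.7390 / 0.181 = 4.0829
A = e^4.0829 ≈ 59.32 km²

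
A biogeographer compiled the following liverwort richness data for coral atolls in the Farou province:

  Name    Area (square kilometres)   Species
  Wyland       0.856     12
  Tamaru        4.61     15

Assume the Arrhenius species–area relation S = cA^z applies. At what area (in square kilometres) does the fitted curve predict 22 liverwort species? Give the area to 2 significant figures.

83 square kilometres

z = ln(15/12) / ln(4.61/0.856) = 0.2231 / 1.6837 = 0.1325
c = 12 / 0.856^0.1325 = 12 / 0.9796 = 12.25
A = (22/12.25)^(1/0.1325) ⇒ ln A = ln(1.796)/0.1325 = 4.4181
A = e^4.4181 ≈ 82.94 square kilometres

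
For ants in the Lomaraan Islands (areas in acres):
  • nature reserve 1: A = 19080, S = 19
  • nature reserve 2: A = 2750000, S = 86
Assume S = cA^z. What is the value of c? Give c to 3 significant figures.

0.952

z = ln(S₂/S₁) / ln(A₂/A₁) = ln(86/19) / ln(2750000/19080) = 1.5099 / 4.9707 = 0.3038
c = S₁ / A₁^z = 19 / 19080^0.3038 = 19 / 19.97 = 0.9517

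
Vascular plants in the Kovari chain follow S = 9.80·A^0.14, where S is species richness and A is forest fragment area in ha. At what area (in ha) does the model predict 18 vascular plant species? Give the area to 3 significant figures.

18 = 9.8 × A^0.14  ⇒  A^0.14 = 18/9.8 = 1.837
ln A = ln(1.837) / 0.14 = 0.6080 / 0.14 = 4.3428
A = e^4.3428 ≈ 76.92 ha

76.9 ha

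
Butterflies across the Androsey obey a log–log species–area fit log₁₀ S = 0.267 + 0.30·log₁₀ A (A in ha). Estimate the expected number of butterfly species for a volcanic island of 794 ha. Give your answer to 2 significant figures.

14

S = 1.849 × 794^0.3 = 1.849 × 7.412 ≈ 13.71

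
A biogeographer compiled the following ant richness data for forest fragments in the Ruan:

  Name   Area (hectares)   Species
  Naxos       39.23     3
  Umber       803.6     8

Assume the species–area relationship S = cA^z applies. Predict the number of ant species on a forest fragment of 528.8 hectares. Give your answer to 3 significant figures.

6.98

z = ln(8/3) / ln(803.6/39.23) = 0.9808 / 3.0197 = 0.3248
c = 3 / 39.23^0.3248 = 3 / 3.293 = 0.9109
S₃ = 0.9109 × 528.8^0.3248 = 0.9109 × 7.666 ≈ 6.983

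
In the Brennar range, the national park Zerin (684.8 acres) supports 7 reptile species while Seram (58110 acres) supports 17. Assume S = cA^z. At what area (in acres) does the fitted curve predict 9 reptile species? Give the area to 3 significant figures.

2410 acres

z = ln(17/7) / ln(58110/684.8) = 0.8873 / 4.4410 = 0.1998
c = 7 / 684.8^0.1998 = 7 / 3.686 = 1.899
A = (9/1.899)^(1/0.1998) ⇒ ln A = ln(4.739)/0.1998 = 7.7870
A = e^7.7870 ≈ 2409 acres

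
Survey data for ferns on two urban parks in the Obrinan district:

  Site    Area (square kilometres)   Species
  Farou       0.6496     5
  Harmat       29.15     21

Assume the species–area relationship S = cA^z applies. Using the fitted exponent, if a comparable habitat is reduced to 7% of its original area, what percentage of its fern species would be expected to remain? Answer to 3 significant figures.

z = ln(21/5) / ln(29.15/0.6496) = 1.4351 / 3.8039 = 0.3773
S_new/S_old = (A_new/A_old)^z = 0.07^0.3773 = exp(0.3773 × -2.6593) = 0.3667

36.7%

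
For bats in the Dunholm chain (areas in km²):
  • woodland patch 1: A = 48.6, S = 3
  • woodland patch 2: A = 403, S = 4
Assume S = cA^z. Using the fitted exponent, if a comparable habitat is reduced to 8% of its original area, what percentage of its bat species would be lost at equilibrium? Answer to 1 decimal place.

29.1%

z = ln(4/3) / ln(403/48.6) = 0.2877 / 2.1153 = 0.1360
S_new/S_old = (A_new/A_old)^z = 0.08^0.1360 = exp(0.1360 × -2.5257) = 0.7093
Fraction lost = 1 − 0.7093 = 0.2907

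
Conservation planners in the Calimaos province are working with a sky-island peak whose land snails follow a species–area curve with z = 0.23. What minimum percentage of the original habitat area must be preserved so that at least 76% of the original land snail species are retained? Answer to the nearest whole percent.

Need (A_new/A_old)^0.23 = 0.76, so A_new/A_old = 0.76^(1/0.23) = 0.76^4.348
ln(A_new/A_old) = ln 0.76 / 0.23 = -0.2744 / 0.23 = -1.1932
A_new/A_old = e^-1.1932 ≈ 0.3032

30%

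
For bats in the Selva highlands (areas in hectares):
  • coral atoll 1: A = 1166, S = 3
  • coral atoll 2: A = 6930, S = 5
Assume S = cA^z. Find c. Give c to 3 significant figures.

z = ln(S₂/S₁) / ln(A₂/A₁) = ln(5/3) / ln(6930/1166) = 0.5108 / 1.7823 = 0.2866
c = S₁ / A₁^z = 3 / 1166^0.2866 = 3 / 7.568 = 0.3964

0.396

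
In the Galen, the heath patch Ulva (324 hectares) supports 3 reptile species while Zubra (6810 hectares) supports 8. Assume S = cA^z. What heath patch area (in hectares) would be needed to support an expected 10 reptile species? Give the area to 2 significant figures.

14000 hectares

z = ln(8/3) / ln(6810/324) = 0.9808 / 3.0454 = 0.3221
c = 3 / 324^0.3221 = 3 / 6.435 = 0.4662
A = (10/0.4662)^(1/0.3221) ⇒ ln A = ln(21.45)/0.3221 = 9.5190
A = e^9.5190 ≈ 13616 hectares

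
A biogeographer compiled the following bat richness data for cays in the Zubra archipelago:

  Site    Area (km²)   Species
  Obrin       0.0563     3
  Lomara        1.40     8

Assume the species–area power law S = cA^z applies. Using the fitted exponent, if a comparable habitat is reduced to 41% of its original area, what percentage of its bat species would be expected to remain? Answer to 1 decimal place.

76.2%

z = ln(8/3) / ln(1.4/0.0563) = 0.9808 / 3.2135 = 0.3052
S_new/S_old = (A_new/A_old)^z = 0.41^0.3052 = exp(0.3052 × -0.8916) = 0.7618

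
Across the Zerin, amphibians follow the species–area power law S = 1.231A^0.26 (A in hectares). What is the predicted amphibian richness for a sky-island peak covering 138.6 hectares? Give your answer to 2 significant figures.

S = 1.231 × 138.6^0.26 = 1.231 × 3.605 ≈ 4.437

4.4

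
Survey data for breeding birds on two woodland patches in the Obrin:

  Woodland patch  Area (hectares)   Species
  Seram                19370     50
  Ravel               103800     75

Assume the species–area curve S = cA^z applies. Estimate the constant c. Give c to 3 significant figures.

z = ln(S₂/S₁) / ln(A₂/A₁) = ln(75/50) / ln(103800/19370) = 0.4055 / 1.6787 = 0.2415
c = S₁ / A₁^z = 50 / 19370^0.2415 = 50 / 10.85 = 4.608

4.61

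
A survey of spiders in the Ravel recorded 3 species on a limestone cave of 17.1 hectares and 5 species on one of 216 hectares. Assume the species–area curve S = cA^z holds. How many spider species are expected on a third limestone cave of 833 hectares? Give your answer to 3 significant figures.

z = ln(5/3) / ln(216/17.1) = 0.5108 / 2.5362 = 0.2014
c = 3 / 17.1^0.2014 = 3 / 1.772 = 1.693
S₃ = 1.693 × 833^0.2014 = 1.693 × 3.875 ≈ 6.562

6.56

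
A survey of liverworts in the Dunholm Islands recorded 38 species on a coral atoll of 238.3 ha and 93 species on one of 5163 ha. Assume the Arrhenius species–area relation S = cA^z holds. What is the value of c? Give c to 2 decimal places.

z = ln(S₂/S₁) / ln(A₂/A₁) = ln(93/38) / ln(5163/238.3) = 0.8950 / 3.0757 = 0.2910
c = S₁ / A₁^z = 38 / 238.3^0.2910 = 38 / 4.917 = 7.728

7.73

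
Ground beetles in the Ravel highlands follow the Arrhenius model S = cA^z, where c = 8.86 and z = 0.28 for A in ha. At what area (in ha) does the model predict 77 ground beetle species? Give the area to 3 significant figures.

77 = 8.86 × A^0.28  ⇒  A^0.28 = 77/8.86 = 8.691
ln A = ln(8.691) / 0.28 = 2.1623 / 0.28 = 7.7224
A = e^7.7224 ≈ 2258 ha

2260 ha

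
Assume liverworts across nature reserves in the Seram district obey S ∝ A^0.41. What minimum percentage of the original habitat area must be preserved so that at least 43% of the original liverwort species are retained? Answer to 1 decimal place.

Need (A_new/A_old)^0.41 = 0.43, so A_new/A_old = 0.43^(1/0.41) = 0.43^2.439
ln(A_new/A_old) = ln 0.43 / 0.41 = -0.8440 / 0.41 = -2.0585
A_new/A_old = e^-2.0585 ≈ 0.1276

12.8%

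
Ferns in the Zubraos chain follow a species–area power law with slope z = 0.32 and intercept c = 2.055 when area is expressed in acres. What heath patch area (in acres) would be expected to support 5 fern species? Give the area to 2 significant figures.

16 acres

5 = 2.055 × A^0.32  ⇒  A^0.32 = 5/2.055 = 2.433
ln A = ln(2.433) / 0.32 = 0.8892 / 0.32 = 2.7786
A = e^2.7786 ≈ 16.1 acres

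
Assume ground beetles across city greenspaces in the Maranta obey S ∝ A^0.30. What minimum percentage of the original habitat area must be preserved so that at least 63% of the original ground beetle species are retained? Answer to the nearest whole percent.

21%

Need (A_new/A_old)^0.3 = 0.63, so A_new/A_old = 0.63^(1/0.3) = 0.63^3.333
ln(A_new/A_old) = ln 0.63 / 0.3 = -0.4620 / 0.3 = -1.5401
A_new/A_old = e^-1.5401 ≈ 0.2144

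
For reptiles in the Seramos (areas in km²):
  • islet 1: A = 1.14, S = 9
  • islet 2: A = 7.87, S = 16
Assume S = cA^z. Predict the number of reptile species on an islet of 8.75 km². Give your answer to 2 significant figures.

z = ln(16/9) / ln(7.87/1.14) = 0.5754 / 1.9320 = 0.2978
c = 9 / 1.14^0.2978 = 9 / 1.04 = 8.656
S₃ = 8.656 × 8.75^0.2978 = 8.656 × 1.908 ≈ 16.51

17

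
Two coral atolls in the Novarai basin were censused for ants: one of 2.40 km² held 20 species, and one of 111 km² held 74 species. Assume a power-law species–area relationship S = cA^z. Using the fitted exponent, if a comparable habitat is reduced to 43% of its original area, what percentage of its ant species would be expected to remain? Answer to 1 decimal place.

75.0%

z = ln(74/20) / ln(111/2.4) = 1.3083 / 3.8341 = 0.3412
S_new/S_old = (A_new/A_old)^z = 0.43^0.3412 = exp(0.3412 × -0.8440) = 0.7498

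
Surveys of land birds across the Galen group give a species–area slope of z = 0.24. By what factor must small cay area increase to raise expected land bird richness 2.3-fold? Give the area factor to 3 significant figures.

32.2

(A₂/A₁)^0.24 = 2.3, so A₂/A₁ = 2.3^(1/0.24) = 2.3^4.167
ln(A₂/A₁) = ln 2.3 / 0.24 = 0.8329 / 0.24 = 3.4705
A₂/A₁ = e^3.4705 ≈ 32.15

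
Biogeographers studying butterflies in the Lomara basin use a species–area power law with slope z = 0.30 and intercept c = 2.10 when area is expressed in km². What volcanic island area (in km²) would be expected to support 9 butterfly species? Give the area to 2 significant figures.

130 km²

9 = 2.1 × A^0.3  ⇒  A^0.3 = 9/2.1 = 4.286
ln A = ln(4.286) / 0.3 = 1.4553 / 0.3 = 4.8510
A = e^4.8510 ≈ 127.9 km²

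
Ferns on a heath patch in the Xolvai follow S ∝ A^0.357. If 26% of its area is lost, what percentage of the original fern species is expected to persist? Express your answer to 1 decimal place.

89.8%

S_new/S_old = (A_new/A_old)^z = 0.74^0.357
= exp(0.357 × ln 0.74) = exp(0.357 × -0.3011) = exp(-0.1075) ≈ 0.8981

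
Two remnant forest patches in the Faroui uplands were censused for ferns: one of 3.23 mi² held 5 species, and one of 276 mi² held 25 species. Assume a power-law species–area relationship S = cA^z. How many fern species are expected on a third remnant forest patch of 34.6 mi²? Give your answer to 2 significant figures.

z = ln(25/5) / ln(276/3.23) = 1.6094 / 4.4479 = 0.3618
c = 5 / 3.23^0.3618 = 5 / 1.528 = 3.271
S₃ = 3.271 × 34.6^0.3618 = 3.271 × 3.605 ≈ 11.79

12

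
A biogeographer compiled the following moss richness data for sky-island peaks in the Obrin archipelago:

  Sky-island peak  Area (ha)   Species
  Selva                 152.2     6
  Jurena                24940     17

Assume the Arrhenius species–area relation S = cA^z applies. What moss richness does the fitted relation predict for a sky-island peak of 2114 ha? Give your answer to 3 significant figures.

z = ln(17/6) / ln(24940/152.2) = 1.0415 / 5.0990 = 0.2042
c = 6 / 152.2^0.2042 = 6 / 2.791 = 2.15
S₃ = 2.15 × 2114^0.2042 = 2.15 × 4.777 ≈ 10.27

10.3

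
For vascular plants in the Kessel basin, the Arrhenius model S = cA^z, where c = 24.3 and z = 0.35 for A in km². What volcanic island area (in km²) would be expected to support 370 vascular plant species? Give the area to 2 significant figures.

2400 km²

370 = 24.3 × A^0.35  ⇒  A^0.35 = 370/24.3 = 15.23
ln A = ln(15.23) / 0.35 = 2.7230 / 0.35 = 7.7801
A = e^7.7801 ≈ 2392 km²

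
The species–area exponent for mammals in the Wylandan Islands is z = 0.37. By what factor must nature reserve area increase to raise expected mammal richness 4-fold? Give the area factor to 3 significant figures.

(A₂/A₁)^0.37 = 4, so A₂/A₁ = 4^(1/0.37) = 4^2.703
ln(A₂/A₁) = ln 4 / 0.37 = 1.3863 / 0.37 = 3.7467
A₂/A₁ = e^3.7467 ≈ 42.38

42.4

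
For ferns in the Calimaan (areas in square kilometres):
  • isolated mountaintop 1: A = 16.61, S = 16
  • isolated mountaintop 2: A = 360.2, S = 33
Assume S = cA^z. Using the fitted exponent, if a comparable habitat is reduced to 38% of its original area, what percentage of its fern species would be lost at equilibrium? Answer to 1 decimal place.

z = ln(33/16) / ln(360.2/16.61) = 0.7239 / 3.0767 = 0.2353
S_new/S_old = (A_new/A_old)^z = 0.38^0.2353 = exp(0.2353 × -0.9676) = 0.7964
Fraction lost = 1 − 0.7964 = 0.2036

20.4%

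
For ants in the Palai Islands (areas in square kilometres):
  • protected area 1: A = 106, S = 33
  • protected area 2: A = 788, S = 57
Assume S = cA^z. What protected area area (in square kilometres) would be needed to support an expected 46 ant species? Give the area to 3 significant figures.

359 square kilometres

z = ln(57/33) / ln(788/106) = 0.5465 / 2.0061 = 0.2724
c = 33 / 106^0.2724 = 33 / 3.563 = 9.262
A = (46/9.262)^(1/0.2724) ⇒ ln A = ln(4.966)/0.2724 = 5.8825
A = e^5.8825 ≈ 358.7 square kilometres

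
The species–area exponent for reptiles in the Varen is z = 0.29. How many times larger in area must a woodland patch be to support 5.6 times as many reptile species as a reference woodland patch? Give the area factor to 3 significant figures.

(A₂/A₁)^0.29 = 5.6, so A₂/A₁ = 5.6^(1/0.29) = 5.6^3.448
ln(A₂/A₁) = ln 5.6 / 0.29 = 1.7228 / 0.29 = 5.9406
A₂/A₁ = e^5.9406 ≈ 380.2

380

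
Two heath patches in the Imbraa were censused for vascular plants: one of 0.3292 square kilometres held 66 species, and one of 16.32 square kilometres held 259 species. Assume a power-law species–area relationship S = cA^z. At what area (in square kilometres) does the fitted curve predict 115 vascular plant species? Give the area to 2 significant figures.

1.6 square kilometres

z = ln(259/66) / ln(16.32/0.3292) = 1.3672 / 3.9035 = 0.3502
c = 66 / 0.3292^0.3502 = 66 / 0.6776 = 97.4
A = (115/97.4)^(1/0.3502) ⇒ ln A = ln(1.181)/0.3502 = 0.4743
A = e^0.4743 ≈ 1.607 square kilometres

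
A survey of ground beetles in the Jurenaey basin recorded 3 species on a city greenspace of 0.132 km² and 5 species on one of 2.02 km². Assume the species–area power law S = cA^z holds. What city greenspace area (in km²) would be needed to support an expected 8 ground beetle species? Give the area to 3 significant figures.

z = ln(5/3) / ln(2.02/0.132) = 0.5108 / 2.7281 = 0.1872
c = 3 / 0.132^0.1872 = 3 / 0.6844 = 4.383
A = (8/4.383)^(1/0.1872) ⇒ ln A = ln(1.825)/0.1872 = 3.2131
A = e^3.2131 ≈ 24.86 km²

24.9 km²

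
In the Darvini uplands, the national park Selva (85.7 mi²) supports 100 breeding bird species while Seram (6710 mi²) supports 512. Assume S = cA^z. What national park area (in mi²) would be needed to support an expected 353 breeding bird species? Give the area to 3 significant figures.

2490 mi²

z = ln(512/100) / ln(6710/85.7) = 1.6332 / 4.3605 = 0.3745
c = 100 / 85.7^0.3745 = 100 / 5.296 = 18.88
A = (353/18.88)^(1/0.3745) ⇒ ln A = ln(18.7)/0.3745 = 7.8185
A = e^7.8185 ≈ 2486 mi²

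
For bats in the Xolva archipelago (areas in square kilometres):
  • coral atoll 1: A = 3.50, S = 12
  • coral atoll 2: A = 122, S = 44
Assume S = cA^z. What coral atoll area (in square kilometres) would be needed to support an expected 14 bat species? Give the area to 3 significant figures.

5.33 square kilometres

z = ln(44/12) / ln(122/3.5) = 1.2993 / 3.5513 = 0.3659
c = 12 / 3.5^0.3659 = 12 / 1.581 = 7.588
A = (14/7.588)^(1/0.3659) ⇒ ln A = ln(1.845)/0.3659 = 1.6741
A = e^1.6741 ≈ 5.334 square kilometres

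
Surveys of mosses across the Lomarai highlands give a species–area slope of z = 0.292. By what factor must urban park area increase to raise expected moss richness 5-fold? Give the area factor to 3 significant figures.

248

(A₂/A₁)^0.292 = 5, so A₂/A₁ = 5^(1/0.292) = 5^3.425
ln(A₂/A₁) = ln 5 / 0.292 = 1.6094 / 0.292 = 5.5118
A₂/A₁ = e^5.5118 ≈ 247.6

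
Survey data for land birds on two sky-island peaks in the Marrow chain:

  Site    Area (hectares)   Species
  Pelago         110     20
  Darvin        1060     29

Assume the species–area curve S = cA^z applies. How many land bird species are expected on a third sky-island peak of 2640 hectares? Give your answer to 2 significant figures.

34

z = ln(29/20) / ln(1060/110) = 0.3716 / 2.2655 = 0.1640
c = 20 / 110^0.1640 = 20 / 2.162 = 9.252
S₃ = 9.252 × 2640^0.1640 = 9.252 × 3.641 ≈ 33.68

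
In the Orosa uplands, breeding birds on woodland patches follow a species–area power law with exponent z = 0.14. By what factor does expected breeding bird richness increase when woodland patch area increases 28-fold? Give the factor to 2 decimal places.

S₂/S₁ = (A₂/A₁)^z = 28^0.14
ln(S₂/S₁) = 0.14 × ln 28 = 0.14 × 3.3322 = 0.4665
S₂/S₁ = e^0.4665 ≈ 1.594

1.59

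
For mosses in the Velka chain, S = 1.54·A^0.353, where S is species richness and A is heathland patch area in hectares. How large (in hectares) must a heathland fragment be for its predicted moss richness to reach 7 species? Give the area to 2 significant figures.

7 = 1.54 × A^0.353  ⇒  A^0.353 = 7/1.54 = 4.545
ln A = ln(4.545) / 0.353 = 1.5141 / 0.353 = 4.2893
A = e^4.2893 ≈ 72.92 hectares

73 hectares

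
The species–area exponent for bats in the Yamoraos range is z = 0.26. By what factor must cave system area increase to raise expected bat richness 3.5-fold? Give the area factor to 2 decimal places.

123.76

(A₂/A₁)^0.26 = 3.5, so A₂/A₁ = 3.5^(1/0.26) = 3.5^3.846
ln(A₂/A₁) = ln 3.5 / 0.26 = 1.2528 / 0.26 = 4.8183
A₂/A₁ = e^4.8183 ≈ 123.8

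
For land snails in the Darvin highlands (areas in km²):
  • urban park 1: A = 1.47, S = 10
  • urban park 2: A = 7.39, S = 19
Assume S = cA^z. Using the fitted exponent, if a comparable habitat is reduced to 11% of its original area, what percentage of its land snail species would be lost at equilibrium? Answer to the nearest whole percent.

z = ln(19/10) / ln(7.39/1.47) = 0.6419 / 1.6149 = 0.3975
S_new/S_old = (A_new/A_old)^z = 0.11^0.3975 = exp(0.3975 × -2.2073) = 0.4159
Fraction lost = 1 − 0.4159 = 0.5841

58%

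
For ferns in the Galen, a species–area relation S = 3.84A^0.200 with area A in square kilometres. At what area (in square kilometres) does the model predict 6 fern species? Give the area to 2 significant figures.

6 = 3.84 × A^0.2  ⇒  A^0.2 = 6/3.84 = 1.562
ln A = ln(1.562) / 0.2 = 0.4463 / 0.2 = 2.2314
A = e^2.2314 ≈ 9.313 square kilometres

9.3 square kilometres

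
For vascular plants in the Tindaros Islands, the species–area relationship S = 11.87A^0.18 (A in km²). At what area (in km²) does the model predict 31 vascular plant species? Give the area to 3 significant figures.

31 = 11.87 × A^0.18  ⇒  A^0.18 = 31/11.87 = 2.612
ln A = ln(2.612) / 0.18 = 0.9600 / 0.18 = 5.3332
A = e^5.3332 ≈ 207.1 km²

207 km²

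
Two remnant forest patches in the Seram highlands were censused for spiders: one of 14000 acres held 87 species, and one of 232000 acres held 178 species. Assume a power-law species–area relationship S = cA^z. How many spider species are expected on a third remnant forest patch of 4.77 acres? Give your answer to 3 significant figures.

z = ln(178/87) / ln(232000/14000) = 0.7159 / 2.8077 = 0.2550
c = 87 / 14000^0.2550 = 87 / 11.41 = 7.627
S₃ = 7.627 × 4.77^0.2550 = 7.627 × 1.489 ≈ 11.36

11.4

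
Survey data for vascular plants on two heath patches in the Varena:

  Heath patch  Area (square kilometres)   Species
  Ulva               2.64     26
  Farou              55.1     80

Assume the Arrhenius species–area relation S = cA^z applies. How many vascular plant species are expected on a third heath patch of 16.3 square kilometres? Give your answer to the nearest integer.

51

z = ln(80/26) / ln(55.1/2.64) = 1.1239 / 3.0384 = 0.3699
c = 26 / 2.64^0.3699 = 26 / 1.432 = 18.16
S₃ = 18.16 × 16.3^0.3699 = 18.16 × 2.808 ≈ 50.98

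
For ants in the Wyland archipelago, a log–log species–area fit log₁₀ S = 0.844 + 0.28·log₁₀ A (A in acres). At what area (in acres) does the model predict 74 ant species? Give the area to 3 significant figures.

4590 acres

74 = 6.982 × A^0.28  ⇒  A^0.28 = 74/6.982 = 10.6
ln A = ln(10.6) / 0.28 = 2.3607 / 0.28 = 8.4310
A = e^8.4310 ≈ 4587 acres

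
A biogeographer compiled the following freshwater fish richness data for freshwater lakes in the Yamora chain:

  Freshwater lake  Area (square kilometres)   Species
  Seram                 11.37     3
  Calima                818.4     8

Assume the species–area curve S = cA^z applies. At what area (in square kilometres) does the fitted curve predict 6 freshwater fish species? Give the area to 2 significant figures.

230 square kilometres

z = ln(8/3) / ln(818.4/11.37) = 0.9808 / 4.2764 = 0.2294
c = 3 / 11.37^0.2294 = 3 / 1.746 = 1.718
A = (6/1.718)^(1/0.2294) ⇒ ln A = ln(3.493)/0.2294 = 5.4531
A = e^5.4531 ≈ 233.5 square kilometres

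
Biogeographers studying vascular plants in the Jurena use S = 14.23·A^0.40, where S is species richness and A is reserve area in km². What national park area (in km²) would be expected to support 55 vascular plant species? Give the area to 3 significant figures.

29.4 km²

55 = 14.23 × A^0.4  ⇒  A^0.4 = 55/14.23 = 3.865
ln A = ln(3.865) / 0.4 = 1.3520 / 0.4 = 3.3800
A = e^3.3800 ≈ 29.37 km²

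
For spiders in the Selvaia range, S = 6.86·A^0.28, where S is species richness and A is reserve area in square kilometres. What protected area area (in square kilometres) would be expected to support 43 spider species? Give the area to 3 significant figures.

703 square kilometres

43 = 6.86 × A^0.28  ⇒  A^0.28 = 43/6.86 = 6.268
ln A = ln(6.268) / 0.28 = 1.8355 / 0.28 = 6.5553
A = e^6.5553 ≈ 703 square kilometres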